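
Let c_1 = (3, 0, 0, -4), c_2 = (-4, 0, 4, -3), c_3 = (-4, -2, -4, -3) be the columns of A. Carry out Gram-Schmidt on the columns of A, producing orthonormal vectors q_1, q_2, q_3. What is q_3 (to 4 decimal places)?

q_1 = c_1/‖c_1‖ = (3, 0, 0, -4)/5.0000 = (0.6000, 0.0000, 0.0000, -0.8000).
r_{12} = q_1·c_2 = 0.0000.
u_2 = c_2 − 0.0000·q_1 = (-4.0000, 0.0000, 4.0000, -3.0000).
‖u_2‖ = 6.4031, so q_2 = (-0.6247, 0.0000, 0.6247, -0.4685).
r_{13} = q_1·c_3 = 0.0000; r_{23} = q_2·c_3 = 1.4056.
u_3 = c_3 − 0.0000·q_1 − 1.4056·q_2 = (-3.1220, -2.0000, -4.8780, -2.3415).
‖u_3‖ = 6.5593, so q_3 = (-0.4760, -0.3049, -0.7437, -0.3570).

q_3 = (-0.4760, -0.3049, -0.7437, -0.3570)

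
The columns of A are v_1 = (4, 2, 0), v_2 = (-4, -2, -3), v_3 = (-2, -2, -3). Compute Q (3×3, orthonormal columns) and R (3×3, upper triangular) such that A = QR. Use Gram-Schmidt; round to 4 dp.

Q = [[0.8944, 0.0000, 0.4472], [0.4472, 0.0000, -0.8944], [0.0000, -1.0000, 0.0000]], R = [[4.4721, -4.4721, -2.6833], [0.0000, 3.0000, 3.0000], [0.0000, 0.0000, 0.8944]]

e_1 = v_1/‖v_1‖ = (4, 2, 0)/4.4721 = (0.8944, 0.4472, 0.0000).
r_{12} = e_1·v_2 = -4.4721.
u_2 = v_2 + 4.4721·e_1 = (0.0000, 0.0000, -3.0000).
‖u_2‖ = 3.0000, so e_2 = (0.0000, 0.0000, -1.0000).
r_{13} = e_1·v_3 = -2.6833; r_{23} = e_2·v_3 = 3.0000.
u_3 = v_3 + 2.6833·e_1 − 3.0000·e_2 = (0.4000, -0.8000, 0.0000).
‖u_3‖ = 0.8944, so e_3 = (0.4472, -0.8944, 0.0000).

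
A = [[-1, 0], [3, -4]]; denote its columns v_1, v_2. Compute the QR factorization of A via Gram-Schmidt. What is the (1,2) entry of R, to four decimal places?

v_1 = (-1, 3); ‖v_1‖ = 3.1623, so e_1 = (-0.3162, 0.9487).
r_{12} = e_1·v_2 = -3.7947.

r_{12} = -3.7947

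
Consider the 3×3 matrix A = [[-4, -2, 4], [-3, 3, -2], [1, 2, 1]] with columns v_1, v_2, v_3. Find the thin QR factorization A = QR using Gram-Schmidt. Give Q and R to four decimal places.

v_1 = (-4, -3, 1); ‖v_1‖ = 5.0990, so q_1 = (-0.7845, -0.5883, 0.1961).
q_1·v_2 = (-0.7845)·(-2) + (-0.5883)·3 + 0.1961·2 = 0.1961.
u_2 = v_2 − 0.1961·q_1 = (-1.8462, 3.1154, 1.9615).
‖u_2‖ = 4.1184, so q_2 = (-0.4483, 0.7564, 0.4763).
q_1·v_3 = (-0.7845)·4 + (-0.5883)·(-2) + 0.1961·1 = -1.7650; q_2·v_3 = (-0.4483)·4 + 0.7564·(-2) + 0.4763·1 = -2.8297.
u_3 = v_3 + 1.7650·q_1 + 2.8297·q_2 = (1.3469, -0.8980, 2.6939).
‖u_3‖ = 3.1429, so q_3 = (0.4286, -0.2857, 0.8571).

Q = [[-0.7845, -0.4483, 0.4286], [-0.5883, 0.7564, -0.2857], [0.1961, 0.4763, 0.8571]], R = [[5.0990, 0.1961, -1.7650], [0.0000, 4.1184, -2.8297], [0.0000, 0.0000, 3.1429]]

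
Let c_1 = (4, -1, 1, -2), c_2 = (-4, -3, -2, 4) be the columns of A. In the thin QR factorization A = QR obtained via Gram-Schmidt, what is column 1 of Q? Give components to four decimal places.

e_1 = (0.8528, -0.2132, 0.2132, -0.4264)

e_1 = c_1/‖c_1‖ = (4, -1, 1, -2)/4.6904 = (0.8528, -0.2132, 0.2132, -0.4264).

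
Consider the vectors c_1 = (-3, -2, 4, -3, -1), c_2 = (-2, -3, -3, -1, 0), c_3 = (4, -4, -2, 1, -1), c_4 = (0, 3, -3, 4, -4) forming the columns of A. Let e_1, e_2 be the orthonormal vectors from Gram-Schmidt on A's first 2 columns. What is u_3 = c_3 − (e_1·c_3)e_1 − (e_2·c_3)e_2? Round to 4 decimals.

c_1 = (-3, -2, 4, -3, -1); ‖c_1‖ = 6.2450, so e_1 = (-0.4804, -0.3203, 0.6405, -0.4804, -0.1601).
e_1·c_2 = (-0.4804)·(-2) + (-0.3203)·(-3) + 0.6405·(-3) + (-0.4804)·(-1) + (-0.1601)·0 = 0.4804.
u_2 = c_2 − 0.4804·e_1 = (-1.7692, -2.8462, -3.3077, -0.7692, 0.0769).
‖u_2‖ = 4.7717, so e_2 = (-0.3708, -0.5965, -0.6932, -0.1612, 0.0161).
e_1·c_3 = (-0.4804)·4 + (-0.3203)·(-4) + 0.6405·(-2) + (-0.4804)·1 + (-0.1601)·(-1) = -2.2418; e_2·c_3 = (-0.3708)·4 + (-0.5965)·(-4) + (-0.6932)·(-2) + (-0.1612)·1 + 0.0161·(-1) = 2.1118.
u_3 = c_3 + 2.2418·e_1 − 2.1118·e_2 = (3.7061, -3.4583, 0.8998, 0.2635, -1.3930).

u_3 = (3.7061, -3.4583, 0.8998, 0.2635, -1.3930)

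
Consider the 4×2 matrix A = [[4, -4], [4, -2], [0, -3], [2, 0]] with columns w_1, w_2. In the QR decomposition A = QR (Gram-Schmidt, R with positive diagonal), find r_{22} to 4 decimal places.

r_{22} = 3.6056

w_1 = (4, 4, 0, 2); ‖w_1‖ = 6.0000, so e_1 = (0.6667, 0.6667, 0.0000, 0.3333).
e_1·w_2 = 0.6667·(-4) + 0.6667·(-2) + 0.0000·(-3) + 0.3333·0 = -4.0000.
u_2 = w_2 + 4.0000·e_1 = (-1.3333, 0.6667, -3.0000, 1.3333).
r_{22} = ‖u_2‖ = 3.6056.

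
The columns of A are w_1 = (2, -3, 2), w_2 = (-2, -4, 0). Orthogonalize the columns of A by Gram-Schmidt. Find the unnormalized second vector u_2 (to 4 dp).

q_1 = w_1/‖w_1‖ = (2, -3, 2)/4.1231 = (0.4851, -0.7276, 0.4851).
r_{12} = q_1·w_2 = 1.9403.
u_2 = w_2 − 1.9403·q_1 = (-2.9412, -2.5882, -0.9412).

u_2 = (-2.9412, -2.5882, -0.9412)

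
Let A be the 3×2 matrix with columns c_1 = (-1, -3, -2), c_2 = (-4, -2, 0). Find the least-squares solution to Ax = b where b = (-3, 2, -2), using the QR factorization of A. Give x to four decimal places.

x = (-0.3333, 0.5667)

q_1 = c_1/‖c_1‖ = (-1, -3, -2)/3.7417 = (-0.2673, -0.8018, -0.5345).
r_{12} = q_1·c_2 = 2.6726.
u_2 = c_2 − 2.6726·q_1 = (-3.2857, 0.1429, 1.4286).
‖u_2‖ = 3.5857, so q_2 = (-0.9163, 0.0398, 0.3984).
Qᵀb = (0.2673, 2.0319).
Back-substitute: x_2 = 2.0319/3.5857 = 0.5667.
x_1 = (0.2673 − 2.6726·0.5667)/3.7417 = -0.3333.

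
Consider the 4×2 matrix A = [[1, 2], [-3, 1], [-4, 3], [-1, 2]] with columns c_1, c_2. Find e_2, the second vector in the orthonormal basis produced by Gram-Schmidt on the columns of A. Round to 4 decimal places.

e_2 = (0.8220, -0.2144, 0.2502, 0.4646)

c_1 = (1, -3, -4, -1); ‖c_1‖ = 5.1962, so e_1 = (0.1925, -0.5774, -0.7698, -0.1925).
e_1·c_2 = 0.1925·2 + (-0.5774)·1 + (-0.7698)·3 + (-0.1925)·2 = -2.8868.
u_2 = c_2 + 2.8868·e_1 = (2.5556, -0.6667, 0.7778, 1.4444).
‖u_2‖ = 3.1091, so e_2 = (0.8220, -0.2144, 0.2502, 0.4646).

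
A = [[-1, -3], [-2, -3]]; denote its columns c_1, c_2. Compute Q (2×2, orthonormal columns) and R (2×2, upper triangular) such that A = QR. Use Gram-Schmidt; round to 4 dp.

e_1 = c_1/‖c_1‖ = (-1, -2)/2.2361 = (-0.4472, -0.8944).
r_{12} = e_1·c_2 = 4.0249.
u_2 = c_2 − 4.0249·e_1 = (-1.2000, 0.6000).
‖u_2‖ = 1.3416, so e_2 = (-0.8944, 0.4472).

Q = [[-0.4472, -0.8944], [-0.8944, 0.4472]], R = [[2.2361, 4.0249], [0.0000, 1.3416]]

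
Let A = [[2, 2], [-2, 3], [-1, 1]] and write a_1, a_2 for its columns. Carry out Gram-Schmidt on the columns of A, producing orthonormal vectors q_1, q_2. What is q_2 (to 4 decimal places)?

q_2 = (0.7396, 0.6472, 0.1849)

q_1 = a_1/‖a_1‖ = (2, -2, -1)/3.0000 = (0.6667, -0.6667, -0.3333).
r_{12} = q_1·a_2 = -1.0000.
u_2 = a_2 + 1.0000·q_1 = (2.6667, 2.3333, 0.6667).
‖u_2‖ = 3.6056, so q_2 = (0.7396, 0.6472, 0.1849).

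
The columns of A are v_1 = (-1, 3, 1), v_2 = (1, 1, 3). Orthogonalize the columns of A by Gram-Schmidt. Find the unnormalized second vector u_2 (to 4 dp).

v_1 = (-1, 3, 1); ‖v_1‖ = 3.3166, so q_1 = (-0.3015, 0.9045, 0.3015).
q_1·v_2 = (-0.3015)·1 + 0.9045·1 + 0.3015·3 = 1.5076.
u_2 = v_2 − 1.5076·q_1 = (1.4545, -0.3636, 2.5455).

u_2 = (1.4545, -0.3636, 2.5455)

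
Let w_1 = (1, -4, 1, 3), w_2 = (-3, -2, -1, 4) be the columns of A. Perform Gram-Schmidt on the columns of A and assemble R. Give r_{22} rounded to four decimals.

e_1 = w_1/‖w_1‖ = (1, -4, 1, 3)/5.1962 = (0.1925, -0.7698, 0.1925, 0.5774).
r_{12} = e_1·w_2 = 3.0792.
u_2 = w_2 − 3.0792·e_1 = (-3.5926, 0.3704, -1.5926, 2.2222).
r_{22} = ‖u_2‖ = 4.5297.

r_{22} = 4.5297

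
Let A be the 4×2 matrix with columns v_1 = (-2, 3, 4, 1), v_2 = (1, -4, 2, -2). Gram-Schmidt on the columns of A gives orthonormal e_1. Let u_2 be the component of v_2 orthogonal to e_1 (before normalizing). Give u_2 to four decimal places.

u_2 = (0.4667, -3.2000, 3.0667, -1.7333)

v_1 = (-2, 3, 4, 1); ‖v_1‖ = 5.4772, so e_1 = (-0.3651, 0.5477, 0.7303, 0.1826).
e_1·v_2 = (-0.3651)·1 + 0.5477·(-4) + 0.7303·2 + 0.1826·(-2) = -1.4606.
u_2 = v_2 + 1.4606·e_1 = (0.4667, -3.2000, 3.0667, -1.7333).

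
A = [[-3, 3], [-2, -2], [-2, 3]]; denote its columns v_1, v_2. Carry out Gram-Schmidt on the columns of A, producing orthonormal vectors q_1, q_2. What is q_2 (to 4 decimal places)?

q_2 = (0.2745, -0.8539, 0.4422)

v_1 = (-3, -2, -2); ‖v_1‖ = 4.1231, so q_1 = (-0.7276, -0.4851, -0.4851).
q_1·v_2 = (-0.7276)·3 + (-0.4851)·(-2) + (-0.4851)·3 = -2.6679.
u_2 = v_2 + 2.6679·q_1 = (1.0588, -3.2941, 1.7059).
‖u_2‖ = 3.8578, so q_2 = (0.2745, -0.8539, 0.4422).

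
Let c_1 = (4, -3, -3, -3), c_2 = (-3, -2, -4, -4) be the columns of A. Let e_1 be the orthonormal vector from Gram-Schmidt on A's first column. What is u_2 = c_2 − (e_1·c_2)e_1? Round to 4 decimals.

u_2 = (-4.6744, -0.7442, -2.7442, -2.7442)

c_1 = (4, -3, -3, -3); ‖c_1‖ = 6.5574, so e_1 = (0.6100, -0.4575, -0.4575, -0.4575).
e_1·c_2 = 0.6100·(-3) + (-0.4575)·(-2) + (-0.4575)·(-4) + (-0.4575)·(-4) = 2.7450.
u_2 = c_2 − 2.7450·e_1 = (-4.6744, -0.7442, -2.7442, -2.7442).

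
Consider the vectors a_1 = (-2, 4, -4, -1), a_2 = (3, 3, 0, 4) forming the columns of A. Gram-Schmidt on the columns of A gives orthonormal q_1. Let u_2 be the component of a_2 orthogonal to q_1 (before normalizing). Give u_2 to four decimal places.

u_2 = (3.1081, 2.7838, 0.2162, 4.0541)

a_1 = (-2, 4, -4, -1); ‖a_1‖ = 6.0828, so q_1 = (-0.3288, 0.6576, -0.6576, -0.1644).
q_1·a_2 = (-0.3288)·3 + 0.6576·3 + (-0.6576)·0 + (-0.1644)·4 = 0.3288.
u_2 = a_2 − 0.3288·q_1 = (3.1081, 2.7838, 0.2162, 4.0541).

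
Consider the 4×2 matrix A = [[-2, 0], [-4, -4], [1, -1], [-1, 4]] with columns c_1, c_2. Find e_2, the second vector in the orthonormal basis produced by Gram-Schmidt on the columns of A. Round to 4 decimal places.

e_2 = (0.1907, -0.3814, -0.2860, 0.8581)

e_1 = c_1/‖c_1‖ = (-2, -4, 1, -1)/4.6904 = (-0.4264, -0.8528, 0.2132, -0.2132).
r_{12} = e_1·c_2 = 2.3452.
u_2 = c_2 − 2.3452·e_1 = (1.0000, -2.0000, -1.5000, 4.5000).
‖u_2‖ = 5.2440, so e_2 = (0.1907, -0.3814, -0.2860, 0.8581).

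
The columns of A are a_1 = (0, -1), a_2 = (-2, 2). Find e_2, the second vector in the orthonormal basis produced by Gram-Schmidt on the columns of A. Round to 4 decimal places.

e_1 = a_1/‖a_1‖ = (0, -1)/1.0000 = (0.0000, -1.0000).
r_{12} = e_1·a_2 = -2.0000.
u_2 = a_2 + 2.0000·e_1 = (-2.0000, 0.0000).
‖u_2‖ = 2.0000, so e_2 = (-1.0000, 0.0000).

e_2 = (-1.0000, 0.0000)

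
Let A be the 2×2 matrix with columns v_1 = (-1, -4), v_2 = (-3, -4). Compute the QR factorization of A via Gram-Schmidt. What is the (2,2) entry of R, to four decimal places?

v_1 = (-1, -4); ‖v_1‖ = 4.1231, so e_1 = (-0.2425, -0.9701).
e_1·v_2 = (-0.2425)·(-3) + (-0.9701)·(-4) = 4.6082.
u_2 = v_2 − 4.6082·e_1 = (-1.8824, 0.4706).
r_{22} = ‖u_2‖ = 1.9403.

r_{22} = 1.9403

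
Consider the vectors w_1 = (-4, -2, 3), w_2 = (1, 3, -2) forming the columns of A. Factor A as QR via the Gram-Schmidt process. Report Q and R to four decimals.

Q = [[-0.7428, -0.5307], [-0.3714, 0.8339], [0.5571, -0.1516]], R = [[5.3852, -2.9711], [0.0000, 2.2743]]

e_1 = w_1/‖w_1‖ = (-4, -2, 3)/5.3852 = (-0.7428, -0.3714, 0.5571).
r_{12} = e_1·w_2 = -2.9711.
u_2 = w_2 + 2.9711·e_1 = (-1.2069, 1.8966, -0.3448).
‖u_2‖ = 2.2743, so e_2 = (-0.5307, 0.8339, -0.1516).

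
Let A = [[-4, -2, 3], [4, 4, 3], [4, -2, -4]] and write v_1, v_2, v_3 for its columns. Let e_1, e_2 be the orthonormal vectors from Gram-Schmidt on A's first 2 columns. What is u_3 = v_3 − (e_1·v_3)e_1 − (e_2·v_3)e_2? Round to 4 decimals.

u_3 = (2.3571, 1.5714, 0.7857)

e_1 = v_1/‖v_1‖ = (-4, 4, 4)/6.9282 = (-0.5774, 0.5774, 0.5774).
r_{12} = e_1·v_2 = 2.3094.
u_2 = v_2 − 2.3094·e_1 = (-0.6667, 2.6667, -3.3333).
‖u_2‖ = 4.3205, so e_2 = (-0.1543, 0.6172, -0.7715).
r_{13} = e_1·v_3 = -2.3094; r_{23} = e_2·v_3 = 4.4748.
u_3 = v_3 + 2.3094·e_1 − 4.4748·e_2 = (2.3571, 1.5714, 0.7857).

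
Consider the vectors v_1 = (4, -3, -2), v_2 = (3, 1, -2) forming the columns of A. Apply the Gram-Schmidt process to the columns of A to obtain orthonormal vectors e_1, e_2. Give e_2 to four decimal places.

v_1 = (4, -3, -2); ‖v_1‖ = 5.3852, so e_1 = (0.7428, -0.5571, -0.3714).
e_1·v_2 = 0.7428·3 + (-0.5571)·1 + (-0.3714)·(-2) = 2.4140.
u_2 = v_2 − 2.4140·e_1 = (1.2069, 2.3448, -1.1034).
‖u_2‖ = 2.8587, so e_2 = (0.4222, 0.8202, -0.3860).

e_2 = (0.4222, 0.8202, -0.3860)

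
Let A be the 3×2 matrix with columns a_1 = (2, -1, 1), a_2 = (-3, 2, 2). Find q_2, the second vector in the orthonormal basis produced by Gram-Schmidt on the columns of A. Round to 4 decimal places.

a_1 = (2, -1, 1); ‖a_1‖ = 2.4495, so q_1 = (0.8165, -0.4082, 0.4082).
q_1·a_2 = 0.8165·(-3) + (-0.4082)·2 + 0.4082·2 = -2.4495.
u_2 = a_2 + 2.4495·q_1 = (-1.0000, 1.0000, 3.0000).
‖u_2‖ = 3.3166, so q_2 = (-0.3015, 0.3015, 0.9045).

q_2 = (-0.3015, 0.3015, 0.9045)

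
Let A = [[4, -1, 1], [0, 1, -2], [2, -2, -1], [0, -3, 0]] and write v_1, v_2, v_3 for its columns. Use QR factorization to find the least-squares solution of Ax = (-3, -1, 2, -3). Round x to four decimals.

e_1 = v_1/‖v_1‖ = (4, 0, 2, 0)/4.4721 = (0.8944, 0.0000, 0.4472, 0.0000).
r_{12} = e_1·v_2 = -1.7889.
u_2 = v_2 + 1.7889·e_1 = (0.6000, 1.0000, -1.2000, -3.0000).
‖u_2‖ = 3.4351, so e_2 = (0.1747, 0.2911, -0.3493, -0.8733).
r_{13} = e_1·v_3 = 0.4472; r_{23} = e_2·v_3 = -0.0582.
u_3 = v_3 − 0.4472·e_1 + 0.0582·e_2 = (0.6102, -1.9831, -1.2203, -0.0508).
‖u_3‖ = 2.4076, so e_3 = (0.2534, -0.8237, -0.5069, -0.0211).
Qᵀb = (-1.7889, 1.1062, -0.8870).
Back-substitute: x_3 = -0.8870/2.4076 = -0.3684.
x_2 = (1.1062 + 0.0582·(-0.3684))/3.4351 = 0.3158.
x_1 = (-1.7889 + 1.7889·0.3158 − 0.4472·(-0.3684))/4.4721 = -0.2368.

x = (-0.2368, 0.3158, -0.3684)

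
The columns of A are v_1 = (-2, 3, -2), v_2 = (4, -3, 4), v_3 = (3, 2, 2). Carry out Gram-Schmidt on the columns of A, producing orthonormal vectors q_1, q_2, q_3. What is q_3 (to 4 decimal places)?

q_3 = (0.7071, 0.0000, -0.7071)

q_1 = v_1/‖v_1‖ = (-2, 3, -2)/4.1231 = (-0.4851, 0.7276, -0.4851).
r_{12} = q_1·v_2 = -6.0634.
u_2 = v_2 + 6.0634·q_1 = (1.0588, 1.4118, 1.0588).
‖u_2‖ = 2.0580, so q_2 = (0.5145, 0.6860, 0.5145).
r_{13} = q_1·v_3 = -0.9701; r_{23} = q_2·v_3 = 3.9445.
u_3 = v_3 + 0.9701·q_1 − 3.9445·q_2 = (0.5000, 0.0000, -0.5000).
‖u_3‖ = 0.7071, so q_3 = (0.7071, 0.0000, -0.7071).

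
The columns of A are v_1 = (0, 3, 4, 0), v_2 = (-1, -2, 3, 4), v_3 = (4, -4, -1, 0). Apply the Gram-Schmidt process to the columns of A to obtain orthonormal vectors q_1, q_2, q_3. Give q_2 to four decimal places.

v_1 = (0, 3, 4, 0); ‖v_1‖ = 5.0000, so q_1 = (0.0000, 0.6000, 0.8000, 0.0000).
q_1·v_2 = 0.0000·(-1) + 0.6000·(-2) + 0.8000·3 + 0.0000·4 = 1.2000.
u_2 = v_2 − 1.2000·q_1 = (-1.0000, -2.7200, 2.0400, 4.0000).
‖u_2‖ = 5.3442, so q_2 = (-0.1871, -0.5090, 0.3817, 0.7485).

q_2 = (-0.1871, -0.5090, 0.3817, 0.7485)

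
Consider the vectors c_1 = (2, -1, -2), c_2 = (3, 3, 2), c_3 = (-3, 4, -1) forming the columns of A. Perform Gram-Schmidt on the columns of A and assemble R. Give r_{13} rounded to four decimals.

q_1 = c_1/‖c_1‖ = (2, -1, -2)/3.0000 = (0.6667, -0.3333, -0.6667).
r_{13} = q_1·c_3 = -2.6667.

r_{13} = -2.6667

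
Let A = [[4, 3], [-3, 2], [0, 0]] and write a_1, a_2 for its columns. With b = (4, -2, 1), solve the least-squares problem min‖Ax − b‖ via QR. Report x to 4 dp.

x = (0.8235, 0.2353)

q_1 = a_1/‖a_1‖ = (4, -3, 0)/5.0000 = (0.8000, -0.6000, 0.0000).
r_{12} = q_1·a_2 = 1.2000.
u_2 = a_2 − 1.2000·q_1 = (2.0400, 2.7200, 0.0000).
‖u_2‖ = 3.4000, so q_2 = (0.6000, 0.8000, 0.0000).
Qᵀb = (4.4000, 0.8000).
Back-substitute: x_2 = 0.8000/3.4000 = 0.2353.
x_1 = (4.4000 − 1.2000·0.2353)/5.0000 = 0.8235.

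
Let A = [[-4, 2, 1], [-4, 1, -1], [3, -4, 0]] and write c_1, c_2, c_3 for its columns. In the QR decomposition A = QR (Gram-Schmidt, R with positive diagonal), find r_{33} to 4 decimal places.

e_1 = c_1/‖c_1‖ = (-4, -4, 3)/6.4031 = (-0.6247, -0.6247, 0.4685).
r_{12} = e_1·c_2 = -3.7482.
u_2 = c_2 + 3.7482·e_1 = (-0.3415, -1.3415, -2.2439).
‖u_2‖ = 2.6365, so e_2 = (-0.1295, -0.5088, -0.8511).
r_{13} = e_1·c_3 = 0.0000; r_{23} = e_2·c_3 = 0.3793.
u_3 = c_3 + 0.0000·e_1 − 0.3793·e_2 = (1.0491, -0.8070, 0.3228).
r_{33} = ‖u_3‖ = 1.3624.

r_{33} = 1.3624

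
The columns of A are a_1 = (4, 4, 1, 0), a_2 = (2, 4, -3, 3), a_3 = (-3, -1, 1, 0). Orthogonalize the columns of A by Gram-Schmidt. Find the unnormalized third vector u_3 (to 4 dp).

a_1 = (4, 4, 1, 0); ‖a_1‖ = 5.7446, so q_1 = (0.6963, 0.6963, 0.1741, 0.0000).
q_1·a_2 = 0.6963·2 + 0.6963·4 + 0.1741·(-3) + 0.0000·3 = 3.6556.
u_2 = a_2 − 3.6556·q_1 = (-0.5455, 1.4545, -3.6364, 3.0000).
‖u_2‖ = 4.9635, so q_2 = (-0.1099, 0.2930, -0.7326, 0.6044).
q_1·a_3 = 0.6963·(-3) + 0.6963·(-1) + 0.1741·1 + 0.0000·0 = -2.6112; q_2·a_3 = (-0.1099)·(-3) + 0.2930·(-1) + (-0.7326)·1 + 0.6044·0 = -0.6960.
u_3 = a_3 + 2.6112·q_1 + 0.6960·q_2 = (-1.2583, 1.0221, 0.9446, 0.4207).

u_3 = (-1.2583, 1.0221, 0.9446, 0.4207)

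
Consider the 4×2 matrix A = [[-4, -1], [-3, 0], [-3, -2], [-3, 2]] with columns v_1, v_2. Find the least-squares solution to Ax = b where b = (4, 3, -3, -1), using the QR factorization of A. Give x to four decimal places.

x = (-0.3154, 0.1402)

v_1 = (-4, -3, -3, -3); ‖v_1‖ = 6.5574, so e_1 = (-0.6100, -0.4575, -0.4575, -0.4575).
e_1·v_2 = (-0.6100)·(-1) + (-0.4575)·0 + (-0.4575)·(-2) + (-0.4575)·2 = 0.6100.
u_2 = v_2 − 0.6100·e_1 = (-0.6279, 0.2791, -1.7209, 2.2791).
‖u_2‖ = 2.9373, so e_2 = (-0.2138, 0.0950, -0.5859, 0.7759).
Qᵀb = (-1.9825, 0.4117).
Back-substitute: x_2 = 0.4117/2.9373 = 0.1402.
x_1 = (-1.9825 − 0.6100·0.1402)/6.5574 = -0.3154.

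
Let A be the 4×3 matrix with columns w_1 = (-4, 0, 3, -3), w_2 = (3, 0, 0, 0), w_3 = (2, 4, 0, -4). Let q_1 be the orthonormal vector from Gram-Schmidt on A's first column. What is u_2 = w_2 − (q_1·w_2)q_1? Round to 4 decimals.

q_1 = w_1/‖w_1‖ = (-4, 0, 3, -3)/5.8310 = (-0.6860, 0.0000, 0.5145, -0.5145).
r_{12} = q_1·w_2 = -2.0580.
u_2 = w_2 + 2.0580·q_1 = (1.5882, 0.0000, 1.0588, -1.0588).

u_2 = (1.5882, 0.0000, 1.0588, -1.0588)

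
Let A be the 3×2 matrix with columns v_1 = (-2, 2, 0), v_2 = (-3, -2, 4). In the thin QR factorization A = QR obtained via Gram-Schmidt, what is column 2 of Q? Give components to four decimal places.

v_1 = (-2, 2, 0); ‖v_1‖ = 2.8284, so e_1 = (-0.7071, 0.7071, 0.0000).
e_1·v_2 = (-0.7071)·(-3) + 0.7071·(-2) + 0.0000·4 = 0.7071.
u_2 = v_2 − 0.7071·e_1 = (-2.5000, -2.5000, 4.0000).
‖u_2‖ = 5.3385, so e_2 = (-0.4683, -0.4683, 0.7493).

e_2 = (-0.4683, -0.4683, 0.7493)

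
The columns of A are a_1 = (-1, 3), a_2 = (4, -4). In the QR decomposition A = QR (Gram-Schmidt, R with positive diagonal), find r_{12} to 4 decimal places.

a_1 = (-1, 3); ‖a_1‖ = 3.1623, so q_1 = (-0.3162, 0.9487).
r_{12} = q_1·a_2 = -5.0596.

r_{12} = -5.0596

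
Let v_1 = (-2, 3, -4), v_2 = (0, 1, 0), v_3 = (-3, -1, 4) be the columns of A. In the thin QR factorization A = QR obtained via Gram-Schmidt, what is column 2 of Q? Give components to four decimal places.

q_1 = v_1/‖v_1‖ = (-2, 3, -4)/5.3852 = (-0.3714, 0.5571, -0.7428).
r_{12} = q_1·v_2 = 0.5571.
u_2 = v_2 − 0.5571·q_1 = (0.2069, 0.6897, 0.4138).
‖u_2‖ = 0.8305, so q_2 = (0.2491, 0.8305, 0.4983).

q_2 = (0.2491, 0.8305, 0.4983)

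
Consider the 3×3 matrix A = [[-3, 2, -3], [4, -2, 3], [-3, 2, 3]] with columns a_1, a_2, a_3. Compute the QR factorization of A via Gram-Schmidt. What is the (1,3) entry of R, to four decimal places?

r_{13} = 2.0580

a_1 = (-3, 4, -3); ‖a_1‖ = 5.8310, so q_1 = (-0.5145, 0.6860, -0.5145).
r_{13} = q_1·a_3 = 2.0580.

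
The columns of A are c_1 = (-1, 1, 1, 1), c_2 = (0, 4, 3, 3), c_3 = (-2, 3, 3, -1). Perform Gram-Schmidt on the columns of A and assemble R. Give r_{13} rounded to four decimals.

c_1 = (-1, 1, 1, 1); ‖c_1‖ = 2.0000, so e_1 = (-0.5000, 0.5000, 0.5000, 0.5000).
r_{13} = e_1·c_3 = 3.5000.

r_{13} = 3.5000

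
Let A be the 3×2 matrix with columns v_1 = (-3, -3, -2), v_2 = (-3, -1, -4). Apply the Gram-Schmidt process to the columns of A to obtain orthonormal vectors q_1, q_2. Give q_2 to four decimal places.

q_2 = (-0.0975, 0.6177, -0.7803)

v_1 = (-3, -3, -2); ‖v_1‖ = 4.6904, so q_1 = (-0.6396, -0.6396, -0.4264).
q_1·v_2 = (-0.6396)·(-3) + (-0.6396)·(-1) + (-0.4264)·(-4) = 4.2640.
u_2 = v_2 − 4.2640·q_1 = (-0.2727, 1.7273, -2.1818).
‖u_2‖ = 2.7961, so q_2 = (-0.0975, 0.6177, -0.7803).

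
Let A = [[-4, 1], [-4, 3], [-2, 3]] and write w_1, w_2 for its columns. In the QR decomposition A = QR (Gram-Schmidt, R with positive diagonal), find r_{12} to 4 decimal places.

w_1 = (-4, -4, -2); ‖w_1‖ = 6.0000, so q_1 = (-0.6667, -0.6667, -0.3333).
r_{12} = q_1·w_2 = -3.6667.

r_{12} = -3.6667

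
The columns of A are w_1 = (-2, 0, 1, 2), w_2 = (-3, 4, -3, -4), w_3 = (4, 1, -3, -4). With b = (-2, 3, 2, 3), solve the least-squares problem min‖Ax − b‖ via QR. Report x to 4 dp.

x = (4.2821, -0.0513, 1.4103)

w_1 = (-2, 0, 1, 2); ‖w_1‖ = 3.0000, so q_1 = (-0.6667, 0.0000, 0.3333, 0.6667).
q_1·w_2 = (-0.6667)·(-3) + 0.0000·4 + 0.3333·(-3) + 0.6667·(-4) = -1.6667.
u_2 = w_2 + 1.6667·q_1 = (-4.1111, 4.0000, -2.4444, -2.8889).
‖u_2‖ = 6.8718, so q_2 = (-0.5983, 0.5821, -0.3557, -0.4204).
q_1·w_3 = (-0.6667)·4 + 0.0000·1 + 0.3333·(-3) + 0.6667·(-4) = -6.3333; q_2·w_3 = (-0.5983)·4 + 0.5821·1 + (-0.3557)·(-3) + (-0.4204)·(-4) = 0.9378.
u_3 = w_3 + 6.3333·q_1 − 0.9378·q_2 = (0.3388, 0.4541, -0.5553, 0.6165).
‖u_3‖ = 1.0047, so q_3 = (0.3372, 0.4520, -0.5527, 0.6136).
Qᵀb = (4.0000, 0.9701, 1.4169).
Back-substitute: x_3 = 1.4169/1.0047 = 1.4103.
x_2 = (0.9701 − 0.9378·1.4103)/6.8718 = -0.0513.
x_1 = (4.0000 + 1.6667·(-0.0513) + 6.3333·1.4103)/3.0000 = 4.2821.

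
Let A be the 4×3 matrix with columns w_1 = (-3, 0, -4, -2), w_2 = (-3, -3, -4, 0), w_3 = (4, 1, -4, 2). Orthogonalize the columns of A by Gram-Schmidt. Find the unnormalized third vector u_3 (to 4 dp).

u_3 = (4.0332, 1.2410, -3.9557, 1.8615)

w_1 = (-3, 0, -4, -2); ‖w_1‖ = 5.3852, so e_1 = (-0.5571, 0.0000, -0.7428, -0.3714).
e_1·w_2 = (-0.5571)·(-3) + 0.0000·(-3) + (-0.7428)·(-4) + (-0.3714)·0 = 4.6424.
u_2 = w_2 − 4.6424·e_1 = (-0.4138, -3.0000, -0.5517, 1.7241).
‖u_2‖ = 3.5282, so e_2 = (-0.1173, -0.8503, -0.1564, 0.4887).
e_1·w_3 = (-0.5571)·4 + 0.0000·1 + (-0.7428)·(-4) + (-0.3714)·2 = 0.0000; e_2·w_3 = (-0.1173)·4 + (-0.8503)·1 + (-0.1564)·(-4) + 0.4887·2 = 0.2834.
u_3 = w_3 + 0.0000·e_1 − 0.2834·e_2 = (4.0332, 1.2410, -3.9557, 1.8615).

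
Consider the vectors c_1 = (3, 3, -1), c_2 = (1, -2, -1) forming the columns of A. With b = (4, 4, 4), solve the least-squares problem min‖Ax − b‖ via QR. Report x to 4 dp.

x = (0.9455, -1.0182)

q_1 = c_1/‖c_1‖ = (3, 3, -1)/4.3589 = (0.6882, 0.6882, -0.2294).
r_{12} = q_1·c_2 = -0.4588.
u_2 = c_2 + 0.4588·q_1 = (1.3158, -1.6842, -1.1053).
‖u_2‖ = 2.4061, so q_2 = (0.5468, -0.7000, -0.4594).
Qᵀb = (4.5883, -2.4499).
Back-substitute: x_2 = -2.4499/2.4061 = -1.0182.
x_1 = (4.5883 + 0.4588·(-1.0182))/4.3589 = 0.9455.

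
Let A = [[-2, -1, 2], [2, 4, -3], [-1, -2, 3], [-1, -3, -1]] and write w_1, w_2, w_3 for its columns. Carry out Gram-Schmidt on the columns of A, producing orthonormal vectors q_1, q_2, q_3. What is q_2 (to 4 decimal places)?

q_1 = w_1/‖w_1‖ = (-2, 2, -1, -1)/3.1623 = (-0.6325, 0.6325, -0.3162, -0.3162).
r_{12} = q_1·w_2 = 4.7434.
u_2 = w_2 − 4.7434·q_1 = (2.0000, 1.0000, -0.5000, -1.5000).
‖u_2‖ = 2.7386, so q_2 = (0.7303, 0.3651, -0.1826, -0.5477).

q_2 = (0.7303, 0.3651, -0.1826, -0.5477)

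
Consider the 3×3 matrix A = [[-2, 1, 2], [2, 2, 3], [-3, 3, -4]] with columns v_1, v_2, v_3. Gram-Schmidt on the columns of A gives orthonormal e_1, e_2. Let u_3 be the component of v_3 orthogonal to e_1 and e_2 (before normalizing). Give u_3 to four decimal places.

u_3 = (3.6190, 0.9048, -1.8095)

v_1 = (-2, 2, -3); ‖v_1‖ = 4.1231, so e_1 = (-0.4851, 0.4851, -0.7276).
e_1·v_2 = (-0.4851)·1 + 0.4851·2 + (-0.7276)·3 = -1.6977.
u_2 = v_2 + 1.6977·e_1 = (0.1765, 2.8235, 1.7647).
‖u_2‖ = 3.3343, so e_2 = (0.0529, 0.8468, 0.5293).
e_1·v_3 = (-0.4851)·2 + 0.4851·3 + (-0.7276)·(-4) = 3.3955; e_2·v_3 = 0.0529·2 + 0.8468·3 + 0.5293·(-4) = 0.5293.
u_3 = v_3 − 3.3955·e_1 − 0.5293·e_2 = (3.6190, 0.9048, -1.8095).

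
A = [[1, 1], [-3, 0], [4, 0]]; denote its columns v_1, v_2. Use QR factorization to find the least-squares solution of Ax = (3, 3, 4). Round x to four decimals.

v_1 = (1, -3, 4); ‖v_1‖ = 5.0990, so q_1 = (0.1961, -0.5883, 0.7845).
q_1·v_2 = 0.1961·1 + (-0.5883)·0 + 0.7845·0 = 0.1961.
u_2 = v_2 − 0.1961·q_1 = (0.9615, 0.1154, -0.1538).
‖u_2‖ = 0.9806, so q_2 = (0.9806, 0.1177, -0.1569).
Qᵀb = (1.9612, 2.6672).
Back-substitute: x_2 = 2.6672/0.9806 = 2.7200.
x_1 = (1.9612 − 0.1961·2.7200)/5.0990 = 0.2800.

x = (0.2800, 2.7200)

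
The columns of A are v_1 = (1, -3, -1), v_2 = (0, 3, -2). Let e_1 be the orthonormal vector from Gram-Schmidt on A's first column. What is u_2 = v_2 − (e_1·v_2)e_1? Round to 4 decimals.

u_2 = (0.6364, 1.0909, -2.6364)

v_1 = (1, -3, -1); ‖v_1‖ = 3.3166, so e_1 = (0.3015, -0.9045, -0.3015).
e_1·v_2 = 0.3015·0 + (-0.9045)·3 + (-0.3015)·(-2) = -2.1106.
u_2 = v_2 + 2.1106·e_1 = (0.6364, 1.0909, -2.6364).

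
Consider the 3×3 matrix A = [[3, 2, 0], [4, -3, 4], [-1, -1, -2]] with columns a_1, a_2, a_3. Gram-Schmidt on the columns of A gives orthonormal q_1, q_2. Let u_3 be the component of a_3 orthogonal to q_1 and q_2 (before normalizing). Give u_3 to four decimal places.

u_3 = (-0.7847, 0.1121, -1.9056)

a_1 = (3, 4, -1); ‖a_1‖ = 5.0990, so q_1 = (0.5883, 0.7845, -0.1961).
q_1·a_2 = 0.5883·2 + 0.7845·(-3) + (-0.1961)·(-1) = -0.9806.
u_2 = a_2 + 0.9806·q_1 = (2.5769, -2.2308, -1.1923).
‖u_2‖ = 3.6109, so q_2 = (0.7137, -0.6178, -0.3302).
q_1·a_3 = 0.5883·0 + 0.7845·4 + (-0.1961)·(-2) = 3.5301; q_2·a_3 = 0.7137·0 + (-0.6178)·4 + (-0.3302)·(-2) = -1.8108.
u_3 = a_3 − 3.5301·q_1 + 1.8108·q_2 = (-0.7847, 0.1121, -1.9056).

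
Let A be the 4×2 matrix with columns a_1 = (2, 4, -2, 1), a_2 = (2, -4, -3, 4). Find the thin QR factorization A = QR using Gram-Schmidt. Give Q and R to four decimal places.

a_1 = (2, 4, -2, 1); ‖a_1‖ = 5.0000, so q_1 = (0.4000, 0.8000, -0.4000, 0.2000).
q_1·a_2 = 0.4000·2 + 0.8000·(-4) + (-0.4000)·(-3) + 0.2000·4 = -0.4000.
u_2 = a_2 + 0.4000·q_1 = (2.1600, -3.6800, -3.1600, 4.0800).
‖u_2‖ = 6.6963, so q_2 = (0.3226, -0.5496, -0.4719, 0.6093).

Q = [[0.4000, 0.3226], [0.8000, -0.5496], [-0.4000, -0.4719], [0.2000, 0.6093]], R = [[5.0000, -0.4000], [0.0000, 6.6963]]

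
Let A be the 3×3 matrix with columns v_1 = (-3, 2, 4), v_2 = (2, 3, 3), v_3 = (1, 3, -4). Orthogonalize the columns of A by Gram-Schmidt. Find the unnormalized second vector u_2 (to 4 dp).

v_1 = (-3, 2, 4); ‖v_1‖ = 5.3852, so e_1 = (-0.5571, 0.3714, 0.7428).
e_1·v_2 = (-0.5571)·2 + 0.3714·3 + 0.7428·3 = 2.2283.
u_2 = v_2 − 2.2283·e_1 = (3.2414, 2.1724, 1.3448).

u_2 = (3.2414, 2.1724, 1.3448)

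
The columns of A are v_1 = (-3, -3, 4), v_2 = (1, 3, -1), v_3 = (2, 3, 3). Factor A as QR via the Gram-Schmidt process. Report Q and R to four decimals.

v_1 = (-3, -3, 4); ‖v_1‖ = 5.8310, so e_1 = (-0.5145, -0.5145, 0.6860).
e_1·v_2 = (-0.5145)·1 + (-0.5145)·3 + 0.6860·(-1) = -2.7440.
u_2 = v_2 + 2.7440·e_1 = (-0.4118, 1.5882, 0.8824).
‖u_2‖ = 1.8630, so e_2 = (-0.2210, 0.8525, 0.4736).
e_1·v_3 = (-0.5145)·2 + (-0.5145)·3 + 0.6860·3 = -0.5145; e_2·v_3 = (-0.2210)·2 + 0.8525·3 + 0.4736·3 = 3.5365.
u_3 = v_3 + 0.5145·e_1 − 3.5365·e_2 = (2.5169, -0.2797, 1.6780).
‖u_3‖ = 3.0379, so e_3 = (0.8285, -0.0921, 0.5523).

Q = [[-0.5145, -0.2210, 0.8285], [-0.5145, 0.8525, -0.0921], [0.6860, 0.4736, 0.5523]], R = [[5.8310, -2.7440, -0.5145], [0.0000, 1.8630, 3.5365], [0.0000, 0.0000, 3.0379]]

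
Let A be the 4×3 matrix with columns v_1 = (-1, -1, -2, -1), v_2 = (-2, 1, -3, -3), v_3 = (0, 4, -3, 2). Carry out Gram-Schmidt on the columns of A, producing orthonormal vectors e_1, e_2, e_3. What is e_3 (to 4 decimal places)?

v_1 = (-1, -1, -2, -1); ‖v_1‖ = 2.6458, so e_1 = (-0.3780, -0.3780, -0.7559, -0.3780).
e_1·v_2 = (-0.3780)·(-2) + (-0.3780)·1 + (-0.7559)·(-3) + (-0.3780)·(-3) = 3.7796.
u_2 = v_2 − 3.7796·e_1 = (-0.5714, 2.4286, -0.1429, -1.5714).
‖u_2‖ = 2.9520, so e_2 = (-0.1936, 0.8227, -0.0484, -0.5323).
e_1·v_3 = (-0.3780)·0 + (-0.3780)·4 + (-0.7559)·(-3) + (-0.3780)·2 = 0.0000; e_2·v_3 = (-0.1936)·0 + 0.8227·4 + (-0.0484)·(-3) + (-0.5323)·2 = 2.3713.
u_3 = v_3 + 0.0000·e_1 − 2.3713·e_2 = (0.4590, 2.0492, -2.8852, 3.2623).
‖u_3‖ = 4.8350, so e_3 = (0.0949, 0.4238, -0.5967, 0.6747).

e_3 = (0.0949, 0.4238, -0.5967, 0.6747)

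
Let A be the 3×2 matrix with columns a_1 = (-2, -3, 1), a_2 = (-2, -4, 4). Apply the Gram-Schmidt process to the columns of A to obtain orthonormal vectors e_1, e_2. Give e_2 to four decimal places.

e_2 = (0.3145, 0.1048, 0.9435)

a_1 = (-2, -3, 1); ‖a_1‖ = 3.7417, so e_1 = (-0.5345, -0.8018, 0.2673).
e_1·a_2 = (-0.5345)·(-2) + (-0.8018)·(-4) + 0.2673·4 = 5.3452.
u_2 = a_2 − 5.3452·e_1 = (0.8571, 0.2857, 2.5714).
‖u_2‖ = 2.7255, so e_2 = (0.3145, 0.1048, 0.9435).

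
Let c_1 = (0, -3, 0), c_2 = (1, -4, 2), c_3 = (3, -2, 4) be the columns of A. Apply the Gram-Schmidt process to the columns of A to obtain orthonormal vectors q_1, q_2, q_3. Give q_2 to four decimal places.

q_1 = c_1/‖c_1‖ = (0, -3, 0)/3.0000 = (0.0000, -1.0000, 0.0000).
r_{12} = q_1·c_2 = 4.0000.
u_2 = c_2 − 4.0000·q_1 = (1.0000, 0.0000, 2.0000).
‖u_2‖ = 2.2361, so q_2 = (0.4472, 0.0000, 0.8944).

q_2 = (0.4472, 0.0000, 0.8944)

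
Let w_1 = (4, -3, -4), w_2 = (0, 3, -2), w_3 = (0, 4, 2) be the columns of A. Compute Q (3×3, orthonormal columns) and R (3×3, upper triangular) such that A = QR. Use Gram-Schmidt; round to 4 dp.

w_1 = (4, -3, -4); ‖w_1‖ = 6.4031, so e_1 = (0.6247, -0.4685, -0.6247).
e_1·w_2 = 0.6247·0 + (-0.4685)·3 + (-0.6247)·(-2) = -0.1562.
u_2 = w_2 + 0.1562·e_1 = (0.0976, 2.9268, -2.0976).
‖u_2‖ = 3.6022, so e_2 = (0.0271, 0.8125, -0.5823).
e_1·w_3 = 0.6247·0 + (-0.4685)·4 + (-0.6247)·2 = -3.1235; e_2·w_3 = 0.0271·0 + 0.8125·4 + (-0.5823)·2 = 2.0855.
u_3 = w_3 + 3.1235·e_1 − 2.0855·e_2 = (1.8947, 0.8421, 1.2632).
‖u_3‖ = 2.4279, so e_3 = (0.7804, 0.3468, 0.5203).

Q = [[0.6247, 0.0271, 0.7804], [-0.4685, 0.8125, 0.3468], [-0.6247, -0.5823, 0.5203]], R = [[6.4031, -0.1562, -3.1235], [0.0000, 3.6022, 2.0855], [0.0000, 0.0000, 2.4279]]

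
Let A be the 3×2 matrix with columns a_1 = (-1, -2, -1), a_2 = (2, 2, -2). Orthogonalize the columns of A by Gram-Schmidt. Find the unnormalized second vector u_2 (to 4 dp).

u_2 = (1.3333, 0.6667, -2.6667)

a_1 = (-1, -2, -1); ‖a_1‖ = 2.4495, so q_1 = (-0.4082, -0.8165, -0.4082).
q_1·a_2 = (-0.4082)·2 + (-0.8165)·2 + (-0.4082)·(-2) = -1.6330.
u_2 = a_2 + 1.6330·q_1 = (1.3333, 0.6667, -2.6667).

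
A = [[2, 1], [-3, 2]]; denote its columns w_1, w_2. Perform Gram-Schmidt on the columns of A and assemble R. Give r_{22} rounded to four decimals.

r_{22} = 1.9415

w_1 = (2, -3); ‖w_1‖ = 3.6056, so e_1 = (0.5547, -0.8321).
e_1·w_2 = 0.5547·1 + (-0.8321)·2 = -1.1094.
u_2 = w_2 + 1.1094·e_1 = (1.6154, 1.0769).
r_{22} = ‖u_2‖ = 1.9415.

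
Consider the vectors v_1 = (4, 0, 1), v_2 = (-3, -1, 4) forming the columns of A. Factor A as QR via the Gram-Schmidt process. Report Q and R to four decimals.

Q = [[0.9701, -0.2370], [0.0000, -0.2121], [0.2425, 0.9481]], R = [[4.1231, -1.9403], [0.0000, 4.7154]]

v_1 = (4, 0, 1); ‖v_1‖ = 4.1231, so q_1 = (0.9701, 0.0000, 0.2425).
q_1·v_2 = 0.9701·(-3) + 0.0000·(-1) + 0.2425·4 = -1.9403.
u_2 = v_2 + 1.9403·q_1 = (-1.1176, -1.0000, 4.4706).
‖u_2‖ = 4.7154, so q_2 = (-0.2370, -0.2121, 0.9481).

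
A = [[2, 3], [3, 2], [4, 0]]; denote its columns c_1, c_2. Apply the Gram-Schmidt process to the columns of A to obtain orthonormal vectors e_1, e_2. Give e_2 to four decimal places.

e_2 = (0.7664, 0.2676, -0.5839)

c_1 = (2, 3, 4); ‖c_1‖ = 5.3852, so e_1 = (0.3714, 0.5571, 0.7428).
e_1·c_2 = 0.3714·3 + 0.5571·2 + 0.7428·0 = 2.2283.
u_2 = c_2 − 2.2283·e_1 = (2.1724, 0.7586, -1.6552).
‖u_2‖ = 2.8345, so e_2 = (0.7664, 0.2676, -0.5839).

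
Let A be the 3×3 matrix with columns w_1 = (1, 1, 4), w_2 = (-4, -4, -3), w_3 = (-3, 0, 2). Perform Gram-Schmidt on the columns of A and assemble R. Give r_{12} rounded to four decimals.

r_{12} = -4.7140

w_1 = (1, 1, 4); ‖w_1‖ = 4.2426, so q_1 = (0.2357, 0.2357, 0.9428).
r_{12} = q_1·w_2 = -4.7140.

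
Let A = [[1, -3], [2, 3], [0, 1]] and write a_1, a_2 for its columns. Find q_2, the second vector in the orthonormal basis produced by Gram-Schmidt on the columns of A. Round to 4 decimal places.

q_2 = (-0.8680, 0.4340, 0.2411)

q_1 = a_1/‖a_1‖ = (1, 2, 0)/2.2361 = (0.4472, 0.8944, 0.0000).
r_{12} = q_1·a_2 = 1.3416.
u_2 = a_2 − 1.3416·q_1 = (-3.6000, 1.8000, 1.0000).
‖u_2‖ = 4.1473, so q_2 = (-0.8680, 0.4340, 0.2411).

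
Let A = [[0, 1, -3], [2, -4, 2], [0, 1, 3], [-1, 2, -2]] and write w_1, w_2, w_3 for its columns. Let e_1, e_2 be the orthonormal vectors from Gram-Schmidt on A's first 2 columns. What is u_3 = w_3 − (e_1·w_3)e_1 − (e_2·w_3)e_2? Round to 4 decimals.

w_1 = (0, 2, 0, -1); ‖w_1‖ = 2.2361, so e_1 = (0.0000, 0.8944, 0.0000, -0.4472).
e_1·w_2 = 0.0000·1 + 0.8944·(-4) + 0.0000·1 + (-0.4472)·2 = -4.4721.
u_2 = w_2 + 4.4721·e_1 = (1.0000, 0.0000, 1.0000, 0.0000).
‖u_2‖ = 1.4142, so e_2 = (0.7071, 0.0000, 0.7071, 0.0000).
e_1·w_3 = 0.0000·(-3) + 0.8944·2 + 0.0000·3 + (-0.4472)·(-2) = 2.6833; e_2·w_3 = 0.7071·(-3) + 0.0000·2 + 0.7071·3 + 0.0000·(-2) = 0.0000.
u_3 = w_3 − 2.6833·e_1 + 0.0000·e_2 = (-3.0000, -0.4000, 3.0000, -0.8000).

u_3 = (-3.0000, -0.4000, 3.0000, -0.8000)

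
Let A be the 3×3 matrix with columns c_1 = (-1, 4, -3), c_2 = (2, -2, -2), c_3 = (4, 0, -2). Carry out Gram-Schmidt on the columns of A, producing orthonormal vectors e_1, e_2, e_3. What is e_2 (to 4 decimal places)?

c_1 = (-1, 4, -3); ‖c_1‖ = 5.0990, so e_1 = (-0.1961, 0.7845, -0.5883).
e_1·c_2 = (-0.1961)·2 + 0.7845·(-2) + (-0.5883)·(-2) = -0.7845.
u_2 = c_2 + 0.7845·e_1 = (1.8462, -1.3846, -2.4615).
‖u_2‖ = 3.3741, so e_2 = (0.5472, -0.4104, -0.7295).

e_2 = (0.5472, -0.4104, -0.7295)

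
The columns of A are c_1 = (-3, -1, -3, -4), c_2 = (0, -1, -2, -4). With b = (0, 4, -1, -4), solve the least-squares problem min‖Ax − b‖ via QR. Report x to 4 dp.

c_1 = (-3, -1, -3, -4); ‖c_1‖ = 5.9161, so e_1 = (-0.5071, -0.1690, -0.5071, -0.6761).
e_1·c_2 = (-0.5071)·0 + (-0.1690)·(-1) + (-0.5071)·(-2) + (-0.6761)·(-4) = 3.8877.
u_2 = c_2 − 3.8877·e_1 = (1.9714, -0.3429, -0.0286, -1.3714).
‖u_2‖ = 2.4260, so e_2 = (0.8126, -0.1413, -0.0118, -0.5653).
Qᵀb = (2.5355, 1.7077).
Back-substitute: x_2 = 1.7077/2.4260 = 0.7039.
x_1 = (2.5355 − 3.8877·0.7039)/5.9161 = -0.0340.

x = (-0.0340, 0.7039)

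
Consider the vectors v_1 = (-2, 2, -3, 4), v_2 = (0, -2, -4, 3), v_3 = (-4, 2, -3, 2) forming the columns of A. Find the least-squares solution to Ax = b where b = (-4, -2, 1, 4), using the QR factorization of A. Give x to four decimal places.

e_1 = v_1/‖v_1‖ = (-2, 2, -3, 4)/5.7446 = (-0.3482, 0.3482, -0.5222, 0.6963).
r_{12} = e_1·v_2 = 3.4816.
u_2 = v_2 − 3.4816·e_1 = (1.2121, -3.2121, -2.1818, 0.5758).
‖u_2‖ = 4.1084, so e_2 = (0.2950, -0.7818, -0.5311, 0.1401).
r_{13} = e_1·v_3 = 5.0483; r_{23} = e_2·v_3 = -0.8704.
u_3 = v_3 − 5.0483·e_1 + 0.8704·e_2 = (-1.9856, -0.4381, -0.8259, -1.3932).
‖u_3‖ = 2.5995, so e_3 = (-0.7638, -0.1685, -0.3177, -0.5359).
Qᵀb = (2.9593, 0.4131, 0.9310).
Back-substitute: x_3 = 0.9310/2.5995 = 0.3581.
x_2 = (0.4131 + 0.8704·0.3581)/4.1084 = 0.1764.
x_1 = (2.9593 − 3.4816·0.1764 − 5.0483·0.3581)/5.7446 = 0.0935.

x = (0.0935, 0.1764, 0.3581)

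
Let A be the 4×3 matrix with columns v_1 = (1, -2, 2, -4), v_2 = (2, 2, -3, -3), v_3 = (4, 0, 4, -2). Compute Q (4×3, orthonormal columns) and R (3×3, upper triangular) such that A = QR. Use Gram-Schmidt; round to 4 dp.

v_1 = (1, -2, 2, -4); ‖v_1‖ = 5.0000, so e_1 = (0.2000, -0.4000, 0.4000, -0.8000).
e_1·v_2 = 0.2000·2 + (-0.4000)·2 + 0.4000·(-3) + (-0.8000)·(-3) = 0.8000.
u_2 = v_2 − 0.8000·e_1 = (1.8400, 2.3200, -3.3200, -2.3600).
‖u_2‖ = 5.0359, so e_2 = (0.3654, 0.4607, -0.6593, -0.4686).
e_1·v_3 = 0.2000·4 + (-0.4000)·0 + 0.4000·4 + (-0.8000)·(-2) = 4.0000; e_2·v_3 = 0.3654·4 + 0.4607·0 + (-0.6593)·4 + (-0.4686)·(-2) = -0.2383.
u_3 = v_3 − 4.0000·e_1 + 0.2383·e_2 = (3.2871, 1.7098, 2.2429, 1.0883).
‖u_3‖ = 4.4658, so e_3 = (0.7361, 0.3829, 0.5022, 0.2437).

Q = [[0.2000, 0.3654, 0.7361], [-0.4000, 0.4607, 0.3829], [0.4000, -0.6593, 0.5022], [-0.8000, -0.4686, 0.2437]], R = [[5.0000, 0.8000, 4.0000], [0.0000, 5.0359, -0.2383], [0.0000, 0.0000, 4.4658]]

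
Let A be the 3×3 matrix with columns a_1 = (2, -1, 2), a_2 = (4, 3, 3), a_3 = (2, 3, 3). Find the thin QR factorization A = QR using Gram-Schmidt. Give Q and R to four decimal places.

Q = [[0.6667, 0.3431, -0.6617], [-0.3333, 0.9313, 0.1470], [0.6667, 0.1225, 0.7352]], R = [[3.0000, 3.6667, 2.3333], [0.0000, 4.5338, 3.8476], [0.0000, 0.0000, 1.3234]]

a_1 = (2, -1, 2); ‖a_1‖ = 3.0000, so e_1 = (0.6667, -0.3333, 0.6667).
e_1·a_2 = 0.6667·4 + (-0.3333)·3 + 0.6667·3 = 3.6667.
u_2 = a_2 − 3.6667·e_1 = (1.5556, 4.2222, 0.5556).
‖u_2‖ = 4.5338, so e_2 = (0.3431, 0.9313, 0.1225).
e_1·a_3 = 0.6667·2 + (-0.3333)·3 + 0.6667·3 = 2.3333; e_2·a_3 = 0.3431·2 + 0.9313·3 + 0.1225·3 = 3.8476.
u_3 = a_3 − 2.3333·e_1 − 3.8476·e_2 = (-0.8757, 0.1946, 0.9730).
‖u_3‖ = 1.3234, so e_3 = (-0.6617, 0.1470, 0.7352).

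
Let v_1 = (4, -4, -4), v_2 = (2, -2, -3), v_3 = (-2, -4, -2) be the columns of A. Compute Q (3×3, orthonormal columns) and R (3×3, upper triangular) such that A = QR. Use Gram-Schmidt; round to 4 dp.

Q = [[0.5774, -0.4082, -0.7071], [-0.5774, 0.4082, -0.7071], [-0.5774, -0.8165, 0.0000]], R = [[6.9282, 4.0415, 2.3094], [0.0000, 0.8165, 0.8165], [0.0000, 0.0000, 4.2426]]

v_1 = (4, -4, -4); ‖v_1‖ = 6.9282, so q_1 = (0.5774, -0.5774, -0.5774).
q_1·v_2 = 0.5774·2 + (-0.5774)·(-2) + (-0.5774)·(-3) = 4.0415.
u_2 = v_2 − 4.0415·q_1 = (-0.3333, 0.3333, -0.6667).
‖u_2‖ = 0.8165, so q_2 = (-0.4082, 0.4082, -0.8165).
q_1·v_3 = 0.5774·(-2) + (-0.5774)·(-4) + (-0.5774)·(-2) = 2.3094; q_2·v_3 = (-0.4082)·(-2) + 0.4082·(-4) + (-0.8165)·(-2) = 0.8165.
u_3 = v_3 − 2.3094·q_1 − 0.8165·q_2 = (-3.0000, -3.0000, 0.0000).
‖u_3‖ = 4.2426, so q_3 = (-0.7071, -0.7071, 0.0000).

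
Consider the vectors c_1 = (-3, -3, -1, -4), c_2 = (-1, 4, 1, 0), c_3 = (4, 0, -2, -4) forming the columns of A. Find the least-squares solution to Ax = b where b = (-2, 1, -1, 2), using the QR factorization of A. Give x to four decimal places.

x = (-0.0087, 0.1522, -0.3621)

c_1 = (-3, -3, -1, -4); ‖c_1‖ = 5.9161, so e_1 = (-0.5071, -0.5071, -0.1690, -0.6761).
e_1·c_2 = (-0.5071)·(-1) + (-0.5071)·4 + (-0.1690)·1 + (-0.6761)·0 = -1.6903.
u_2 = c_2 + 1.6903·e_1 = (-1.8571, 3.1429, 0.7143, -1.1429).
‖u_2‖ = 3.8914, so e_2 = (-0.4772, 0.8076, 0.1836, -0.2937).
e_1·c_3 = (-0.5071)·4 + (-0.5071)·0 + (-0.1690)·(-2) + (-0.6761)·(-4) = 1.0142; e_2·c_3 = (-0.4772)·4 + 0.8076·0 + 0.1836·(-2) + (-0.2937)·(-4) = -1.1013.
u_3 = c_3 − 1.0142·e_1 + 1.1013·e_2 = (3.9887, 1.4038, -1.6264, -3.6377).
‖u_3‖ = 5.8102, so e_3 = (0.6865, 0.2416, -0.2799, -0.6261).
Qᵀb = (-0.6761, 0.9912, -2.1037).
Back-substitute: x_3 = -2.1037/5.8102 = -0.3621.
x_2 = (0.9912 + 1.1013·(-0.3621))/3.8914 = 0.1522.
x_1 = (-0.6761 + 1.6903·0.1522 − 1.0142·(-0.3621))/5.9161 = -0.0087.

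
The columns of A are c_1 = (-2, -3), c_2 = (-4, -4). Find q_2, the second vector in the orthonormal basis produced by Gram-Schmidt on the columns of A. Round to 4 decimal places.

q_1 = c_1/‖c_1‖ = (-2, -3)/3.6056 = (-0.5547, -0.8321).
r_{12} = q_1·c_2 = 5.5470.
u_2 = c_2 − 5.5470·q_1 = (-0.9231, 0.6154).
‖u_2‖ = 1.1094, so q_2 = (-0.8321, 0.5547).

q_2 = (-0.8321, 0.5547)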